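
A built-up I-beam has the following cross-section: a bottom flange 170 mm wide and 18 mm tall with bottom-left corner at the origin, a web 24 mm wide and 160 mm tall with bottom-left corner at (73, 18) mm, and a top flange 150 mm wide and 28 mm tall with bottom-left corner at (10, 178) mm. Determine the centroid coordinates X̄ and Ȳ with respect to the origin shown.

X̄ = 85.00 mm, Ȳ = 109.03 mm

bottom flange: A = 170 × 18 = 3060.00, centroid at (85.00, 9.00).
web: A = 24 × 160 = 3840.00, centroid at (85.00, 98.00).
top flange: A = 150 × 28 = 4200.00, centroid at (85.00, 192.00).
ΣA = 11100.00 mm², ΣAX̄ = 943500.00 mm³, ΣAȲ = 1210260.00 mm³.
X̄ = 943500.00/11100.00 = 85.00 mm; Ȳ = 1210260.00/11100.00 = 109.03 mm.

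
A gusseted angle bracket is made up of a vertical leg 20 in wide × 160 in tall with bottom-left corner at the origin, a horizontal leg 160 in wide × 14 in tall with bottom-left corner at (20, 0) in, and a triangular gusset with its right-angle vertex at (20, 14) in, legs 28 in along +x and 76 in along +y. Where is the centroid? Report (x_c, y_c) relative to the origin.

x_c = 44.16 in, y_c = 48.21 in

Part | A | x̄ᵢ | ȳᵢ | A·x̄ᵢ | A·ȳᵢ
vertical leg | 3200.00 | 10.00 | 80.00 | 32000.00 | 256000.00
horizontal leg | 2240.00 | 100.00 | 7.00 | 224000.00 | 15680.00
gusset | 1064.00 | 29.33 | 39.33 | 31210.67 | 41850.67
Σ | 6504.00 |  |  | 287210.67 | 313530.67
x_c = 287210.67 / 6504.00 = 44.16 in
y_c = 313530.67 / 6504.00 = 48.21 in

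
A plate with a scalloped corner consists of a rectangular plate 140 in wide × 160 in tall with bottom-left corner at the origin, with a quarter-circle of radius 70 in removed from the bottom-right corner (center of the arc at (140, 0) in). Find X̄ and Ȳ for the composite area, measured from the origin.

X̄ = 61.64 in, Ȳ = 90.43 in

plate: A = 140 × 160 = 22400.00, centroid at (70.00, 80.00).
removed quarter-circle: A = −¼π·70² = -3848.45, centroid at (110.29, 29.71).
ΣA = 18551.55 in²
ΣAX̄ = (22400.00)(70.00) + (-3848.45)(110.29) = 1143550.19 in³
ΣAȲ = (22400.00)(80.00) + (-3848.45)(29.71) = 1677666.67 in³
X̄ = 1143550.19 / 18551.55 = 61.64 in
Ȳ = 1677666.67 / 18551.55 = 90.43 in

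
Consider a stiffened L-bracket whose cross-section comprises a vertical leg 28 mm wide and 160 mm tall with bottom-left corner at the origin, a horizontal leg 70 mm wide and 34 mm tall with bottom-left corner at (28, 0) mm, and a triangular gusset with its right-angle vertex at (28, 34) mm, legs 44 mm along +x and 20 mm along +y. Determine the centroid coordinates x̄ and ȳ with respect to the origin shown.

x̄ = 31.70 mm, ȳ = 57.09 mm

Part | A | x̄ᵢ | ȳᵢ | A·x̄ᵢ | A·ȳᵢ
vertical leg | 4480.00 | 14.00 | 80.00 | 62720.00 | 358400.00
horizontal leg | 2380.00 | 63.00 | 17.00 | 149940.00 | 40460.00
gusset | 440.00 | 42.67 | 40.67 | 18773.33 | 17893.33
Σ | 7300.00 |  |  | 231433.33 | 416753.33
x̄ = 231433.33 / 7300.00 = 31.70 mm
ȳ = 416753.33 / 7300.00 = 57.09 mm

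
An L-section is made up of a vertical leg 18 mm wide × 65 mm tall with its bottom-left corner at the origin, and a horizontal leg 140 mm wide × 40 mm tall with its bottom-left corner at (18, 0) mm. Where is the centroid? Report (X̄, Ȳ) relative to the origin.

X̄ = 74.35 mm, Ȳ = 22.16 mm

vertical leg: A = 18 × 65 = 1170.00, centroid at (9.00, 32.50).
horizontal leg: A = 140 × 40 = 5600.00, centroid at (88.00, 20.00).
ΣA = 6770.00 mm²
ΣAX̄ = (1170.00)(9.00) + (5600.00)(88.00) = 503330.00 mm³
ΣAȲ = (1170.00)(32.50) + (5600.00)(20.00) = 150025.00 mm³
X̄ = 503330.00 / 6770.00 = 74.35 mm
Ȳ = 150025.00 / 6770.00 = 22.16 mm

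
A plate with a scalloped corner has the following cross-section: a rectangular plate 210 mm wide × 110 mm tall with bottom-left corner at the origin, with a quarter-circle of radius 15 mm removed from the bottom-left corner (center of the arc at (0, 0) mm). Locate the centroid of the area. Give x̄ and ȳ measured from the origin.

plate: A = 210 × 110 = 23100.00, centroid at (105.00, 55.00).
removed quarter-circle: A = −¼π·15² = -176.71, centroid at (6.37, 6.37).
ΣA = 22923.29 mm², ΣAx̄ = 2424375.00 mm³, ΣAȳ = 1269375.00 mm³.
x̄ = 2424375.00/22923.29 = 105.76 mm; ȳ = 1269375.00/22923.29 = 55.37 mm.

x̄ = 105.76 mm, ȳ = 55.37 mm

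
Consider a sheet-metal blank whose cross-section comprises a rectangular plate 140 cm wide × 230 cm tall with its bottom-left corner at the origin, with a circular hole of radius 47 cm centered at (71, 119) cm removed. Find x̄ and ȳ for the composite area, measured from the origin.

plate: A = 140 × 230 = 32200.00, centroid at (70.00, 115.00).
hole: A = −π·47² = -6939.78, centroid at (71.00, 119.00).
ΣA = 25260.22 cm²
ΣAx̄ = (32200.00)(70.00) + (-6939.78)(71.00) = 1761275.75 cm³
ΣAȳ = (32200.00)(115.00) + (-6939.78)(119.00) = 2877166.40 cm³
x̄ = 1761275.75 / 25260.22 = 69.73 cm
ȳ = 2877166.40 / 25260.22 = 113.90 cm

x̄ = 69.73 cm, ȳ = 113.90 cm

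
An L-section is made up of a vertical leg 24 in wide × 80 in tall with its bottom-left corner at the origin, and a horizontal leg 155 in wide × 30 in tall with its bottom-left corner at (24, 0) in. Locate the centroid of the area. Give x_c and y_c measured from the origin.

vertical leg: A = 24 × 80 = 1920.00, centroid at (12.00, 40.00).
horizontal leg: A = 155 × 30 = 4650.00, centroid at (101.50, 15.00).
ΣA = 6570.00 in², ΣAx_c = 495015.00 in³, ΣAy_c = 146550.00 in³.
x_c = 495015.00/6570.00 = 75.34 in; y_c = 146550.00/6570.00 = 22.31 in.

x_c = 75.34 in, y_c = 22.31 in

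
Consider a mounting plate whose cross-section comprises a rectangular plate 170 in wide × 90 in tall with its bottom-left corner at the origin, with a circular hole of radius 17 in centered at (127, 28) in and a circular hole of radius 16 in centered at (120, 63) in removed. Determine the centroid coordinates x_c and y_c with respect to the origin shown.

x_c = 80.12 in, y_c = 45.07 in

Part | A | x̄ᵢ | ȳᵢ | A·x̄ᵢ | A·ȳᵢ
plate | 15300.00 | 85.00 | 45.00 | 1300500.00 | 688500.00
hole 1 | -907.92 | 127.00 | 28.00 | -115305.88 | -25421.77
hole 2 | -804.25 | 120.00 | 63.00 | -96509.73 | -50667.61
Σ | 13587.83 |  |  | 1088684.40 | 612410.63
x_c = 1088684.40 / 13587.83 = 80.12 in
y_c = 612410.63 / 13587.83 = 45.07 in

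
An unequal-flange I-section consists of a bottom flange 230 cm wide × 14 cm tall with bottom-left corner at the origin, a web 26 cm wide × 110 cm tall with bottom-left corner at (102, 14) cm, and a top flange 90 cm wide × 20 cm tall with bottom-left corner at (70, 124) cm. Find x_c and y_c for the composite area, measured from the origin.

bottom flange: A = 230 × 14 = 3220.00, centroid at (115.00, 7.00).
web: A = 26 × 110 = 2860.00, centroid at (115.00, 69.00).
top flange: A = 90 × 20 = 1800.00, centroid at (115.00, 134.00).
ΣA = 7880.00 cm²
ΣAx_c = (3220.00)(115.00) + (2860.00)(115.00) + (1800.00)(115.00) = 906200.00 cm³
ΣAy_c = (3220.00)(7.00) + (2860.00)(69.00) + (1800.00)(134.00) = 461080.00 cm³
x_c = 906200.00 / 7880.00 = 115.00 cm
y_c = 461080.00 / 7880.00 = 58.51 cm

x_c = 115.00 cm, y_c = 58.51 cm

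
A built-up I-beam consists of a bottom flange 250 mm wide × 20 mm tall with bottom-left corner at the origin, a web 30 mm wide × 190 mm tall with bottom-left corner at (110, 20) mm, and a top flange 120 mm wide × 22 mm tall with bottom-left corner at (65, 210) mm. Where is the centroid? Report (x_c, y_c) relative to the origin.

x_c = 125.00 mm, y_c = 96.62 mm

bottom flange: A = 250 × 20 = 5000.00, centroid at (125.00, 10.00).
web: A = 30 × 190 = 5700.00, centroid at (125.00, 115.00).
top flange: A = 120 × 22 = 2640.00, centroid at (125.00, 221.00).
ΣA = 13340.00 mm², ΣAx_c = 1667500.00 mm³, ΣAy_c = 1288940.00 mm³.
x_c = 1667500.00/13340.00 = 125.00 mm; y_c = 1288940.00/13340.00 = 96.62 mm.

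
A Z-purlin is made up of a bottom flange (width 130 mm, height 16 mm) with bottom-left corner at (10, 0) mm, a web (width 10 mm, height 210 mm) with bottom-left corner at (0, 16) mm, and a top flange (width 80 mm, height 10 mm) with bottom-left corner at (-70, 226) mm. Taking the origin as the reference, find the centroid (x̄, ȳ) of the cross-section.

x̄ = 28.61 mm, ȳ = 91.47 mm

bottom flange: A = 130 × 16 = 2080.00, centroid at (75.00, 8.00).
web: A = 10 × 210 = 2100.00, centroid at (5.00, 121.00).
top flange: A = 80 × 10 = 800.00, centroid at (-30.00, 231.00).
ΣA = 4980.00 mm², ΣAx̄ = 142500.00 mm³, ΣAȳ = 455540.00 mm³.
x̄ = 142500.00/4980.00 = 28.61 mm; ȳ = 455540.00/4980.00 = 91.47 mm.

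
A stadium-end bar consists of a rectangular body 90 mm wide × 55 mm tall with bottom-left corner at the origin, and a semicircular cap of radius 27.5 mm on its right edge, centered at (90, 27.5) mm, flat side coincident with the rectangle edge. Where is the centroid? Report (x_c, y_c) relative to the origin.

x_c = 55.97 mm, y_c = 27.50 mm

rectangular body: A = 90 × 55 = 4950.00, centroid at (45.00, 27.50).
semicircular end: A = ½π·27.5² = 1187.91, centroid at (101.67, 27.50).
ΣA = 6137.91 mm², ΣAx_c = 343526.91 mm³, ΣAy_c = 168792.65 mm³.
x_c = 343526.91/6137.91 = 55.97 mm; y_c = 168792.65/6137.91 = 27.50 mm.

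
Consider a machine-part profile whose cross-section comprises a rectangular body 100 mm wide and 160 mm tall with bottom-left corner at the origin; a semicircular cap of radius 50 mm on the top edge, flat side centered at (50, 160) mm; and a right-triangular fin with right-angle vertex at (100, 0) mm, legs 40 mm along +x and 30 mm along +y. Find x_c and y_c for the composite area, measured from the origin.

rectangular body: A = 100 × 160 = 16000.00, centroid at (50.00, 80.00).
semicircular top: A = ½π·50² = 3926.99, centroid at (50.00, 181.22).
triangular fin: A = ½·40·30 = 600.00, centroid at (113.33, 10.00).
ΣA = 20526.99 mm², ΣAx_c = 1064349.54 mm³, ΣAy_c = 1997651.86 mm³.
x_c = 1064349.54/20526.99 = 51.85 mm; y_c = 1997651.86/20526.99 = 97.32 mm.

x_c = 51.85 mm, y_c = 97.32 mm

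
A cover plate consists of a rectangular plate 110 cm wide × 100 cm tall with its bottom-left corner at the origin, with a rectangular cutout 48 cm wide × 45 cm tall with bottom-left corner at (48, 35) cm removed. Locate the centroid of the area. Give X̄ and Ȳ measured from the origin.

plate: A = 110 × 100 = 11000.00, centroid at (55.00, 50.00).
hole: A = −(48 × 45) = -2160.00, centroid at (72.00, 57.50).
ΣA = 8840.00 cm², ΣAX̄ = 449480.00 cm³, ΣAȲ = 425800.00 cm³.
X̄ = 449480.00/8840.00 = 50.85 cm; Ȳ = 425800.00/8840.00 = 48.17 cm.

X̄ = 50.85 cm, Ȳ = 48.17 cm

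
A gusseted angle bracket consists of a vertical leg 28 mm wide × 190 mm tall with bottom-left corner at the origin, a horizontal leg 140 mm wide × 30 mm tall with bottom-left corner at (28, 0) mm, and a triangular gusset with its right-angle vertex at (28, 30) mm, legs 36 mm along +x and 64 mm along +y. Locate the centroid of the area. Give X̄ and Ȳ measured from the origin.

vertical leg: A = 28 × 190 = 5320.00, centroid at (14.00, 95.00).
horizontal leg: A = 140 × 30 = 4200.00, centroid at (98.00, 15.00).
gusset: A = ½·36·64 = 1152.00, centroid at (40.00, 51.33).
ΣA = 10672.00 mm²
ΣAX̄ = (5320.00)(14.00) + (4200.00)(98.00) + (1152.00)(40.00) = 532160.00 mm³
ΣAȲ = (5320.00)(95.00) + (4200.00)(15.00) + (1152.00)(51.33) = 627536.00 mm³
X̄ = 532160.00 / 10672.00 = 49.87 mm
Ȳ = 627536.00 / 10672.00 = 58.80 mm

X̄ = 49.87 mm, Ȳ = 58.80 mm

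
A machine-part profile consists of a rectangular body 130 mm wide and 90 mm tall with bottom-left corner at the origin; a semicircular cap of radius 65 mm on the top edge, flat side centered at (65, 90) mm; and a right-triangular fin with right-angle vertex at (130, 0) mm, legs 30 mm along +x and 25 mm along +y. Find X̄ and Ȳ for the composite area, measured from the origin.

Part | A | x̄ᵢ | ȳᵢ | A·x̄ᵢ | A·ȳᵢ
rectangular body | 11700.00 | 65.00 | 45.00 | 760500.00 | 526500.00
semicircular top | 6636.61 | 65.00 | 117.59 | 431379.94 | 780378.64
triangular fin | 375.00 | 140.00 | 8.33 | 52500.00 | 3125.00
Σ | 18711.61 |  |  | 1244379.94 | 1310003.64
X̄ = 1244379.94 / 18711.61 = 66.50 mm
Ȳ = 1310003.64 / 18711.61 = 70.01 mm

X̄ = 66.50 mm, Ȳ = 70.01 mm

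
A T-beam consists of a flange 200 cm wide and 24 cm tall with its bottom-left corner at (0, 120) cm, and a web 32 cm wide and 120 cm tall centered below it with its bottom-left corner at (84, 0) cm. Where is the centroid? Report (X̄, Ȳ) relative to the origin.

X̄ = 100.00 cm, Ȳ = 100.00 cm

web: A = 32 × 120 = 3840.00, centroid at (100.00, 60.00).
flange: A = 200 × 24 = 4800.00, centroid at (100.00, 132.00).
ΣA = 8640.00 cm²
ΣAX̄ = (3840.00)(100.00) + (4800.00)(100.00) = 864000.00 cm³
ΣAȲ = (3840.00)(60.00) + (4800.00)(132.00) = 864000.00 cm³
X̄ = 864000.00 / 8640.00 = 100.00 cm
Ȳ = 864000.00 / 8640.00 = 100.00 cm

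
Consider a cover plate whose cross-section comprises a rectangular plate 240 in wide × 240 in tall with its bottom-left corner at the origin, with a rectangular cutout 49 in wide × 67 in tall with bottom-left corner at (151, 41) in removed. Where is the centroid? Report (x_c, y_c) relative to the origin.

x_c = 116.65 in, y_c = 122.75 in

Part | A | x̄ᵢ | ȳᵢ | A·x̄ᵢ | A·ȳᵢ
plate | 57600.00 | 120.00 | 120.00 | 6912000.00 | 6912000.00
hole | -3283.00 | 175.50 | 74.50 | -576166.50 | -244583.50
Σ | 54317.00 |  |  | 6335833.50 | 6667416.50
x_c = 6335833.50 / 54317.00 = 116.65 in
y_c = 6667416.50 / 54317.00 = 122.75 in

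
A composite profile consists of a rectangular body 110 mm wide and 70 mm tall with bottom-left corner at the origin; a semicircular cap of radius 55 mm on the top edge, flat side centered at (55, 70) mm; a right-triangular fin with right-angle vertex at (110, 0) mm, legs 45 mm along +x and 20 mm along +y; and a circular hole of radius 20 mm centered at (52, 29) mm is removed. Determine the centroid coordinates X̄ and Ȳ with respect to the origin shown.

X̄ = 58.03 mm, Ȳ = 58.36 mm

rectangular body: A = 110 × 70 = 7700.00, centroid at (55.00, 35.00).
semicircular top: A = ½π·55² = 4751.66, centroid at (55.00, 93.34).
triangular fin: A = ½·45·20 = 450.00, centroid at (125.00, 6.67).
hole: A = −π·20² = -1256.64, centroid at (52.00, 29.00).
ΣA = 11645.02 mm²
ΣAX̄ = (7700.00)(55.00) + (4751.66)(55.00) + (450.00)(125.00) + (-1256.64)(52.00) = 675746.11 mm³
ΣAȲ = (7700.00)(35.00) + (4751.66)(93.34) + (450.00)(6.67) + (-1256.64)(29.00) = 679590.31 mm³
X̄ = 675746.11 / 11645.02 = 58.03 mm
Ȳ = 679590.31 / 11645.02 = 58.36 mm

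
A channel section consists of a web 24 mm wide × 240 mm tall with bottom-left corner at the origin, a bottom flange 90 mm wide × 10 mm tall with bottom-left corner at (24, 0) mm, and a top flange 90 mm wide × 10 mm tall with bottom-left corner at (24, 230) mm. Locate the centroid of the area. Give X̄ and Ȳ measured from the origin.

web: A = 24 × 240 = 5760.00, centroid at (12.00, 120.00).
bottom flange: A = 90 × 10 = 900.00, centroid at (69.00, 5.00).
top flange: A = 90 × 10 = 900.00, centroid at (69.00, 235.00).
ΣA = 7560.00 mm², ΣAX̄ = 193320.00 mm³, ΣAȲ = 907200.00 mm³.
X̄ = 193320.00/7560.00 = 25.57 mm; Ȳ = 907200.00/7560.00 = 120.00 mm.

X̄ = 25.57 mm, Ȳ = 120.00 mm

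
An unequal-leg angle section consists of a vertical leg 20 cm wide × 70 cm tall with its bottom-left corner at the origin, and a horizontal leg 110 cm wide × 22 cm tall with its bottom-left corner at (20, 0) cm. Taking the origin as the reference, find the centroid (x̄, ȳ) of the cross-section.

x̄ = 51.18 cm, ȳ = 19.80 cm

vertical leg: A = 20 × 70 = 1400.00, centroid at (10.00, 35.00).
horizontal leg: A = 110 × 22 = 2420.00, centroid at (75.00, 11.00).
ΣA = 3820.00 cm²
ΣAx̄ = (1400.00)(10.00) + (2420.00)(75.00) = 195500.00 cm³
ΣAȳ = (1400.00)(35.00) + (2420.00)(11.00) = 75620.00 cm³
x̄ = 195500.00 / 3820.00 = 51.18 cm
ȳ = 75620.00 / 3820.00 = 19.80 cm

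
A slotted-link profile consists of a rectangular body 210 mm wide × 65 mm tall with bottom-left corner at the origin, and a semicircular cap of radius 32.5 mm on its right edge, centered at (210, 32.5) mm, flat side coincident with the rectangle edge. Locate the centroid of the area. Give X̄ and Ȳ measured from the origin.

Part | A | x̄ᵢ | ȳᵢ | A·x̄ᵢ | A·ȳᵢ
rectangular body | 13650.00 | 105.00 | 32.50 | 1433250.00 | 443625.00
semicircular end | 1659.15 | 223.79 | 32.50 | 371307.68 | 53922.49
Σ | 15309.15 |  |  | 1804557.68 | 497547.49
X̄ = 1804557.68 / 15309.15 = 117.87 mm
Ȳ = 497547.49 / 15309.15 = 32.50 mm

X̄ = 117.87 mm, Ȳ = 32.50 mm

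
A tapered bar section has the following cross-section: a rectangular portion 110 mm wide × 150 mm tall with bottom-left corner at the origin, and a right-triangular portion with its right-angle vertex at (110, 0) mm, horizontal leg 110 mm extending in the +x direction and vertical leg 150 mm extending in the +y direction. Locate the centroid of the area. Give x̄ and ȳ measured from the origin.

x̄ = 85.56 mm, ȳ = 66.67 mm

rectangular portion: A = 110 × 150 = 16500.00, centroid at (55.00, 75.00).
triangular portion: A = ½·110·150 = 8250.00, centroid at (146.67, 50.00).
ΣA = 24750.00 mm²
ΣAx̄ = (16500.00)(55.00) + (8250.00)(146.67) = 2117500.00 mm³
ΣAȳ = (16500.00)(75.00) + (8250.00)(50.00) = 1650000.00 mm³
x̄ = 2117500.00 / 24750.00 = 85.56 mm
ȳ = 1650000.00 / 24750.00 = 66.67 mm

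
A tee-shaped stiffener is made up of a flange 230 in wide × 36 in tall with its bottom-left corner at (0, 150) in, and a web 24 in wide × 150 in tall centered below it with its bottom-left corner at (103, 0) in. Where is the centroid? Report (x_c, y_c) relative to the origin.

Part | A | x̄ᵢ | ȳᵢ | A·x̄ᵢ | A·ȳᵢ
web | 3600.00 | 115.00 | 75.00 | 414000.00 | 270000.00
flange | 8280.00 | 115.00 | 168.00 | 952200.00 | 1391040.00
Σ | 11880.00 |  |  | 1366200.00 | 1661040.00
x_c = 1366200.00 / 11880.00 = 115.00 in
y_c = 1661040.00 / 11880.00 = 139.82 in

x_c = 115.00 in, y_c = 139.82 in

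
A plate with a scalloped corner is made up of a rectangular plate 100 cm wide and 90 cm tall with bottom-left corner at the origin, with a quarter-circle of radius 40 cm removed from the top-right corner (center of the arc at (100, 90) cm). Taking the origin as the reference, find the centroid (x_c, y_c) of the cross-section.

x_c = 44.64 cm, y_c = 40.45 cm

plate: A = 100 × 90 = 9000.00, centroid at (50.00, 45.00).
removed quarter-circle: A = −¼π·40² = -1256.64, centroid at (83.02, 73.02).
ΣA = 7743.36 cm², ΣAx_c = 345669.63 cm³, ΣAy_c = 313236.00 cm³.
x_c = 345669.63/7743.36 = 44.64 cm; y_c = 313236.00/7743.36 = 40.45 cm.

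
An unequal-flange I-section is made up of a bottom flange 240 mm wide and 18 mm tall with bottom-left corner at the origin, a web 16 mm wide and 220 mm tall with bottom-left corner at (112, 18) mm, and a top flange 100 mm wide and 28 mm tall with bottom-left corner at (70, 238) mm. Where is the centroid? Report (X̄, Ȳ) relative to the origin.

bottom flange: A = 240 × 18 = 4320.00, centroid at (120.00, 9.00).
web: A = 16 × 220 = 3520.00, centroid at (120.00, 128.00).
top flange: A = 100 × 28 = 2800.00, centroid at (120.00, 252.00).
ΣA = 10640.00 mm², ΣAX̄ = 1276800.00 mm³, ΣAȲ = 1195040.00 mm³.
X̄ = 1276800.00/10640.00 = 120.00 mm; Ȳ = 1195040.00/10640.00 = 112.32 mm.

X̄ = 120.00 mm, Ȳ = 112.32 mm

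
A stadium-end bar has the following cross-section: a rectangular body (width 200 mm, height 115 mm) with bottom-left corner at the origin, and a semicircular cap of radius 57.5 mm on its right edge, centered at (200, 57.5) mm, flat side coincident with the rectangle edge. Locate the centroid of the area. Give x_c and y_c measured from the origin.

x_c = 122.92 mm, y_c = 57.50 mm

rectangular body: A = 200 × 115 = 23000.00, centroid at (100.00, 57.50).
semicircular end: A = ½π·57.5² = 5193.45, centroid at (224.40, 57.50).
ΣA = 28193.45 mm², ΣAx_c = 3465428.65 mm³, ΣAy_c = 1621123.11 mm³.
x_c = 3465428.65/28193.45 = 122.92 mm; y_c = 1621123.11/28193.45 = 57.50 mm.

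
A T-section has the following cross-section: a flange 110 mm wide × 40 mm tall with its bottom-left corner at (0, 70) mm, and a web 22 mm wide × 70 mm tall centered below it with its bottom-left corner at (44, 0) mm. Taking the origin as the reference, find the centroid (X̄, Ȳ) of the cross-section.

web: A = 22 × 70 = 1540.00, centroid at (55.00, 35.00).
flange: A = 110 × 40 = 4400.00, centroid at (55.00, 90.00).
ΣA = 5940.00 mm², ΣAX̄ = 326700.00 mm³, ΣAȲ = 449900.00 mm³.
X̄ = 326700.00/5940.00 = 55.00 mm; Ȳ = 449900.00/5940.00 = 75.74 mm.

X̄ = 55.00 mm, Ȳ = 75.74 mm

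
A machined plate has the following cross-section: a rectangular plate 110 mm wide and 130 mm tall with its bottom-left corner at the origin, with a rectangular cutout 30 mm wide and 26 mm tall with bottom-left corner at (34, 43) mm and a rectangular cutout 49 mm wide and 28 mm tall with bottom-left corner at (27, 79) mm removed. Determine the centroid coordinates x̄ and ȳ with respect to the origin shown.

Part | A | x̄ᵢ | ȳᵢ | A·x̄ᵢ | A·ȳᵢ
plate | 14300.00 | 55.00 | 65.00 | 786500.00 | 929500.00
hole 1 | -780.00 | 49.00 | 56.00 | -38220.00 | -43680.00
hole 2 | -1372.00 | 51.50 | 93.00 | -70658.00 | -127596.00
Σ | 12148.00 |  |  | 677622.00 | 758224.00
x̄ = 677622.00 / 12148.00 = 55.78 mm
ȳ = 758224.00 / 12148.00 = 62.42 mm

x̄ = 55.78 mm, ȳ = 62.42 mm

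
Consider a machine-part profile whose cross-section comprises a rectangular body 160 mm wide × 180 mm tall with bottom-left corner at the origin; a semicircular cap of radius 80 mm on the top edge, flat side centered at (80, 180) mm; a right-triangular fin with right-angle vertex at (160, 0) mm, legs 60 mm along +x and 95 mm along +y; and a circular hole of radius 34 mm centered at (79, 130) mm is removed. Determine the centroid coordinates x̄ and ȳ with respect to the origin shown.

x̄ = 87.58 mm, ȳ = 114.55 mm

rectangular body: A = 160 × 180 = 28800.00, centroid at (80.00, 90.00).
semicircular top: A = ½π·80² = 10053.10, centroid at (80.00, 213.95).
triangular fin: A = ½·60·95 = 2850.00, centroid at (180.00, 31.67).
hole: A = −π·34² = -3631.68, centroid at (79.00, 130.00).
ΣA = 38071.42 mm²
ΣAx̄ = (28800.00)(80.00) + (10053.10)(80.00) + (2850.00)(180.00) + (-3631.68)(79.00) = 3334344.91 mm³
ΣAȳ = (28800.00)(90.00) + (10053.10)(213.95) + (2850.00)(31.67) + (-3631.68)(130.00) = 4361022.16 mm³
x̄ = 3334344.91 / 38071.42 = 87.58 mm
ȳ = 4361022.16 / 38071.42 = 114.55 mm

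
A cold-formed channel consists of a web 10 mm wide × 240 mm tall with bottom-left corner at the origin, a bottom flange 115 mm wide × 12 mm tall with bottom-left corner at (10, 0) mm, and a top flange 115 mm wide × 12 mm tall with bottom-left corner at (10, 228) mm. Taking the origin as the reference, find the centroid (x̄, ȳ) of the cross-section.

Part | A | x̄ᵢ | ȳᵢ | A·x̄ᵢ | A·ȳᵢ
web | 2400.00 | 5.00 | 120.00 | 12000.00 | 288000.00
bottom flange | 1380.00 | 67.50 | 6.00 | 93150.00 | 8280.00
top flange | 1380.00 | 67.50 | 234.00 | 93150.00 | 322920.00
Σ | 5160.00 |  |  | 198300.00 | 619200.00
x̄ = 198300.00 / 5160.00 = 38.43 mm
ȳ = 619200.00 / 5160.00 = 120.00 mm

x̄ = 38.43 mm, ȳ = 120.00 mm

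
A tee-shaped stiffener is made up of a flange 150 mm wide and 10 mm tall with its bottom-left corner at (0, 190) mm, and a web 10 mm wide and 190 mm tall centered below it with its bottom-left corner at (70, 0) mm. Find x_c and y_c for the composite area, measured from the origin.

x_c = 75.00 mm, y_c = 139.12 mm

web: A = 10 × 190 = 1900.00, centroid at (75.00, 95.00).
flange: A = 150 × 10 = 1500.00, centroid at (75.00, 195.00).
ΣA = 3400.00 mm², ΣAx_c = 255000.00 mm³, ΣAy_c = 473000.00 mm³.
x_c = 255000.00/3400.00 = 75.00 mm; y_c = 473000.00/3400.00 = 139.12 mm.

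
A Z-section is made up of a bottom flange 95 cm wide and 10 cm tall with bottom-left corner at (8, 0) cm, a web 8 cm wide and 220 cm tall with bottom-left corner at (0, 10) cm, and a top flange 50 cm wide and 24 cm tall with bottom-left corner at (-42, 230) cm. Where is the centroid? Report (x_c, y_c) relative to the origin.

x_c = 10.07 cm, y_c = 129.50 cm

Part | A | x̄ᵢ | ȳᵢ | A·x̄ᵢ | A·ȳᵢ
bottom flange | 950.00 | 55.50 | 5.00 | 52725.00 | 4750.00
web | 1760.00 | 4.00 | 120.00 | 7040.00 | 211200.00
top flange | 1200.00 | -17.00 | 242.00 | -20400.00 | 290400.00
Σ | 3910.00 |  |  | 39365.00 | 506350.00
x_c = 39365.00 / 3910.00 = 10.07 cm
y_c = 506350.00 / 3910.00 = 129.50 cm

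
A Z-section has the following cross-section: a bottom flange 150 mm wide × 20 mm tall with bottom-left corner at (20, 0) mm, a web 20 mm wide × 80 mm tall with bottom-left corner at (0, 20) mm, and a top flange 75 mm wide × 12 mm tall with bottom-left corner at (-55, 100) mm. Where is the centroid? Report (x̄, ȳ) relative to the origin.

x̄ = 51.86 mm, ȳ = 40.25 mm

Part | A | x̄ᵢ | ȳᵢ | A·x̄ᵢ | A·ȳᵢ
bottom flange | 3000.00 | 95.00 | 10.00 | 285000.00 | 30000.00
web | 1600.00 | 10.00 | 60.00 | 16000.00 | 96000.00
top flange | 900.00 | -17.50 | 106.00 | -15750.00 | 95400.00
Σ | 5500.00 |  |  | 285250.00 | 221400.00
x̄ = 285250.00 / 5500.00 = 51.86 mm
ȳ = 221400.00 / 5500.00 = 40.25 mm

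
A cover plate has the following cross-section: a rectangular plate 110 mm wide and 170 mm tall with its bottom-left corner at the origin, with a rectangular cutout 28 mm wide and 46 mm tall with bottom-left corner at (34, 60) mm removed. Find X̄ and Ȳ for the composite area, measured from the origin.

X̄ = 55.52 mm, Ȳ = 85.15 mm

plate: A = 110 × 170 = 18700.00, centroid at (55.00, 85.00).
hole: A = −(28 × 46) = -1288.00, centroid at (48.00, 83.00).
ΣA = 17412.00 mm²
ΣAX̄ = (18700.00)(55.00) + (-1288.00)(48.00) = 966676.00 mm³
ΣAȲ = (18700.00)(85.00) + (-1288.00)(83.00) = 1482596.00 mm³
X̄ = 966676.00 / 17412.00 = 55.52 mm
Ȳ = 1482596.00 / 17412.00 = 85.15 mm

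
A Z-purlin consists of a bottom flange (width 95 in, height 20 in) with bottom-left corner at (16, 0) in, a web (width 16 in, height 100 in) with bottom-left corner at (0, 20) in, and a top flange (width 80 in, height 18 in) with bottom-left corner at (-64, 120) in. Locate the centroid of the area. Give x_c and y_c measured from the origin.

Part | A | x̄ᵢ | ȳᵢ | A·x̄ᵢ | A·ȳᵢ
bottom flange | 1900.00 | 63.50 | 10.00 | 120650.00 | 19000.00
web | 1600.00 | 8.00 | 70.00 | 12800.00 | 112000.00
top flange | 1440.00 | -24.00 | 129.00 | -34560.00 | 185760.00
Σ | 4940.00 |  |  | 98890.00 | 316760.00
x_c = 98890.00 / 4940.00 = 20.02 in
y_c = 316760.00 / 4940.00 = 64.12 in

x_c = 20.02 in, y_c = 64.12 in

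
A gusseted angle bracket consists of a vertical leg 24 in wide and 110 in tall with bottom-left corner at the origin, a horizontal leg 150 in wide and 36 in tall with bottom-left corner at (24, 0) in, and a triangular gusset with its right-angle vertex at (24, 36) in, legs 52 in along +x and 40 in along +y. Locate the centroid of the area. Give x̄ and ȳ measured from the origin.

x̄ = 67.10 in, ȳ = 32.35 in

vertical leg: A = 24 × 110 = 2640.00, centroid at (12.00, 55.00).
horizontal leg: A = 150 × 36 = 5400.00, centroid at (99.00, 18.00).
gusset: A = ½·52·40 = 1040.00, centroid at (41.33, 49.33).
ΣA = 9080.00 in², ΣAx̄ = 609266.67 in³, ΣAȳ = 293706.67 in³.
x̄ = 609266.67/9080.00 = 67.10 in; ȳ = 293706.67/9080.00 = 32.35 in.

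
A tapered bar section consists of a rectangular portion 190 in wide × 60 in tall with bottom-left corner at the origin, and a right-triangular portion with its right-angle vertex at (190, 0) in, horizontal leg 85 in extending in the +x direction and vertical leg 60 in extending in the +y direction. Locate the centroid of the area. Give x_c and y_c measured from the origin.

x_c = 117.54 in, y_c = 28.17 in

Part | A | x̄ᵢ | ȳᵢ | A·x̄ᵢ | A·ȳᵢ
rectangular portion | 11400.00 | 95.00 | 30.00 | 1083000.00 | 342000.00
triangular portion | 2550.00 | 218.33 | 20.00 | 556750.00 | 51000.00
Σ | 13950.00 |  |  | 1639750.00 | 393000.00
x_c = 1639750.00 / 13950.00 = 117.54 in
y_c = 393000.00 / 13950.00 = 28.17 in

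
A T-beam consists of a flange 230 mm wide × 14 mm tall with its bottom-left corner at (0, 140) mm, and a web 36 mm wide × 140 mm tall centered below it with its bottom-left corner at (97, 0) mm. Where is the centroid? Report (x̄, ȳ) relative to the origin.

web: A = 36 × 140 = 5040.00, centroid at (115.00, 70.00).
flange: A = 230 × 14 = 3220.00, centroid at (115.00, 147.00).
ΣA = 8260.00 mm²
ΣAx̄ = (5040.00)(115.00) + (3220.00)(115.00) = 949900.00 mm³
ΣAȳ = (5040.00)(70.00) + (3220.00)(147.00) = 826140.00 mm³
x̄ = 949900.00 / 8260.00 = 115.00 mm
ȳ = 826140.00 / 8260.00 = 100.02 mm

x̄ = 115.00 mm, ȳ = 100.02 mm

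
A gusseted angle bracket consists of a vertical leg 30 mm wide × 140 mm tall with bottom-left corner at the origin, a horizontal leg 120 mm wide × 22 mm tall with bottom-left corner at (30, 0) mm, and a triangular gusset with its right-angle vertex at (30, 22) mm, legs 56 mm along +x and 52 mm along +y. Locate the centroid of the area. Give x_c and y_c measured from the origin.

Part | A | x̄ᵢ | ȳᵢ | A·x̄ᵢ | A·ȳᵢ
vertical leg | 4200.00 | 15.00 | 70.00 | 63000.00 | 294000.00
horizontal leg | 2640.00 | 90.00 | 11.00 | 237600.00 | 29040.00
gusset | 1456.00 | 48.67 | 39.33 | 70858.67 | 57269.33
Σ | 8296.00 |  |  | 371458.67 | 380309.33
x_c = 371458.67 / 8296.00 = 44.78 mm
y_c = 380309.33 / 8296.00 = 45.84 mm

x_c = 44.78 mm, y_c = 45.84 mm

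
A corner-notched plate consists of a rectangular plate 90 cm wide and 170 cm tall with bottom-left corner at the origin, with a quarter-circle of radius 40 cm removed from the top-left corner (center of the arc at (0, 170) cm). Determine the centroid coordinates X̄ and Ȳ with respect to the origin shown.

Part | A | x̄ᵢ | ȳᵢ | A·x̄ᵢ | A·ȳᵢ
plate | 15300.00 | 45.00 | 85.00 | 688500.00 | 1300500.00
removed quarter-circle | -1256.64 | 16.98 | 153.02 | -21333.33 | -192294.97
Σ | 14043.36 |  |  | 667166.67 | 1108205.03
X̄ = 667166.67 / 14043.36 = 47.51 cm
Ȳ = 1108205.03 / 14043.36 = 78.91 cm

X̄ = 47.51 cm, Ȳ = 78.91 cm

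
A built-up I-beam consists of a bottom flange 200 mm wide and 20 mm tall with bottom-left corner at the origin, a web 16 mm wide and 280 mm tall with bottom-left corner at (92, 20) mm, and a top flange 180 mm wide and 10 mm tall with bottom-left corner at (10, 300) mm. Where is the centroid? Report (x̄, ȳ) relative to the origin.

x̄ = 100.00 mm, ȳ = 127.02 mm

bottom flange: A = 200 × 20 = 4000.00, centroid at (100.00, 10.00).
web: A = 16 × 280 = 4480.00, centroid at (100.00, 160.00).
top flange: A = 180 × 10 = 1800.00, centroid at (100.00, 305.00).
ΣA = 10280.00 mm², ΣAx̄ = 1028000.00 mm³, ΣAȳ = 1305800.00 mm³.
x̄ = 1028000.00/10280.00 = 100.00 mm; ȳ = 1305800.00/10280.00 = 127.02 mm.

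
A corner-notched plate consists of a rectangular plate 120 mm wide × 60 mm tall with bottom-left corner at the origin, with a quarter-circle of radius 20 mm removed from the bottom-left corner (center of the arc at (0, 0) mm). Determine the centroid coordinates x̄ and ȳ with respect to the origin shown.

x̄ = 62.35 mm, ȳ = 30.98 mm

Part | A | x̄ᵢ | ȳᵢ | A·x̄ᵢ | A·ȳᵢ
plate | 7200.00 | 60.00 | 30.00 | 432000.00 | 216000.00
removed quarter-circle | -314.16 | 8.49 | 8.49 | -2666.67 | -2666.67
Σ | 6885.84 |  |  | 429333.33 | 213333.33
x̄ = 429333.33 / 6885.84 = 62.35 mm
ȳ = 213333.33 / 6885.84 = 30.98 mm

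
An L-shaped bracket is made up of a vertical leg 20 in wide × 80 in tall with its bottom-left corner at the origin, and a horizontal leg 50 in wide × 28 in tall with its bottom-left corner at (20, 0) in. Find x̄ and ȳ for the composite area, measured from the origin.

x̄ = 26.33 in, ȳ = 27.87 in

vertical leg: A = 20 × 80 = 1600.00, centroid at (10.00, 40.00).
horizontal leg: A = 50 × 28 = 1400.00, centroid at (45.00, 14.00).
ΣA = 3000.00 in², ΣAx̄ = 79000.00 in³, ΣAȳ = 83600.00 in³.
x̄ = 79000.00/3000.00 = 26.33 in; ȳ = 83600.00/3000.00 = 27.87 in.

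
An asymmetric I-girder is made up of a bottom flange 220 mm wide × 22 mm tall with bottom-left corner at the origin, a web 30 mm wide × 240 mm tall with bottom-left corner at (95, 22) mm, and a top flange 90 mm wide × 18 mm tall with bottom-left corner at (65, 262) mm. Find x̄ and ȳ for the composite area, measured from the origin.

x̄ = 110.00 mm, ȳ = 110.88 mm

bottom flange: A = 220 × 22 = 4840.00, centroid at (110.00, 11.00).
web: A = 30 × 240 = 7200.00, centroid at (110.00, 142.00).
top flange: A = 90 × 18 = 1620.00, centroid at (110.00, 271.00).
ΣA = 13660.00 mm², ΣAx̄ = 1502600.00 mm³, ΣAȳ = 1514660.00 mm³.
x̄ = 1502600.00/13660.00 = 110.00 mm; ȳ = 1514660.00/13660.00 = 110.88 mm.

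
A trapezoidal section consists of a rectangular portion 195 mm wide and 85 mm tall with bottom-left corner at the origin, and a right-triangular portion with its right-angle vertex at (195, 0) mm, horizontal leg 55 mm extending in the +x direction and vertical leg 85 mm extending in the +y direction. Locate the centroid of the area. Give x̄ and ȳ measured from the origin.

x̄ = 111.82 mm, ȳ = 40.75 mm

rectangular portion: A = 195 × 85 = 16575.00, centroid at (97.50, 42.50).
triangular portion: A = ½·55·85 = 2337.50, centroid at (213.33, 28.33).
ΣA = 18912.50 mm²
ΣAx̄ = (16575.00)(97.50) + (2337.50)(213.33) = 2114729.17 mm³
ΣAȳ = (16575.00)(42.50) + (2337.50)(28.33) = 770666.67 mm³
x̄ = 2114729.17 / 18912.50 = 111.82 mm
ȳ = 770666.67 / 18912.50 = 40.75 mm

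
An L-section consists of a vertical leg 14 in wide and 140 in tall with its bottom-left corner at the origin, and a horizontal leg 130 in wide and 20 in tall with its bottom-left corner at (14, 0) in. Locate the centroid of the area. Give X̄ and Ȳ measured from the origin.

X̄ = 48.05 in, Ȳ = 35.79 in

vertical leg: A = 14 × 140 = 1960.00, centroid at (7.00, 70.00).
horizontal leg: A = 130 × 20 = 2600.00, centroid at (79.00, 10.00).
ΣA = 4560.00 in², ΣAX̄ = 219120.00 in³, ΣAȲ = 163200.00 in³.
X̄ = 219120.00/4560.00 = 48.05 in; Ȳ = 163200.00/4560.00 = 35.79 in.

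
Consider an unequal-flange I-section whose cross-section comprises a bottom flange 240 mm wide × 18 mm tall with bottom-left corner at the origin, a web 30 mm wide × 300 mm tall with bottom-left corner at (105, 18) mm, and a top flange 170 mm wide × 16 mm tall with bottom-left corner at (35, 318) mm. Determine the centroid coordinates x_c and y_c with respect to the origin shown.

x_c = 120.00 mm, y_c = 151.97 mm

Part | A | x̄ᵢ | ȳᵢ | A·x̄ᵢ | A·ȳᵢ
bottom flange | 4320.00 | 120.00 | 9.00 | 518400.00 | 38880.00
web | 9000.00 | 120.00 | 168.00 | 1080000.00 | 1512000.00
top flange | 2720.00 | 120.00 | 326.00 | 326400.00 | 886720.00
Σ | 16040.00 |  |  | 1924800.00 | 2437600.00
x_c = 1924800.00 / 16040.00 = 120.00 mm
y_c = 2437600.00 / 16040.00 = 151.97 mm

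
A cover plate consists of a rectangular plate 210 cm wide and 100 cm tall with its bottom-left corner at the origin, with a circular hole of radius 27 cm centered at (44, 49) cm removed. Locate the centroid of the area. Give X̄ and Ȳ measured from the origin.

X̄ = 112.47 cm, Ȳ = 50.12 cm

Part | A | x̄ᵢ | ȳᵢ | A·x̄ᵢ | A·ȳᵢ
plate | 21000.00 | 105.00 | 50.00 | 2205000.00 | 1050000.00
hole | -2290.22 | 44.00 | 49.00 | -100769.73 | -112220.83
Σ | 18709.78 |  |  | 2104230.27 | 937779.17
X̄ = 2104230.27 / 18709.78 = 112.47 cm
Ȳ = 937779.17 / 18709.78 = 50.12 cm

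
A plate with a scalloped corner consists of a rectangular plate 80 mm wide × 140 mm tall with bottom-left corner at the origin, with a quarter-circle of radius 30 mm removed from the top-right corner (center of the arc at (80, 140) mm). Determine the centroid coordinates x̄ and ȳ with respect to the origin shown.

Part | A | x̄ᵢ | ȳᵢ | A·x̄ᵢ | A·ȳᵢ
plate | 11200.00 | 40.00 | 70.00 | 448000.00 | 784000.00
removed quarter-circle | -706.86 | 67.27 | 127.27 | -47548.67 | -89960.17
Σ | 10493.14 |  |  | 400451.33 | 694039.83
x̄ = 400451.33 / 10493.14 = 38.16 mm
ȳ = 694039.83 / 10493.14 = 66.14 mm

x̄ = 38.16 mm, ȳ = 66.14 mm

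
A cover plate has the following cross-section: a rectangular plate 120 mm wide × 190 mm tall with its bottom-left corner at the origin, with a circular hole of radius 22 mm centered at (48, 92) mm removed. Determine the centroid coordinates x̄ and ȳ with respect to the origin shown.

x̄ = 60.86 mm, ȳ = 95.21 mm

plate: A = 120 × 190 = 22800.00, centroid at (60.00, 95.00).
hole: A = −π·22² = -1520.53, centroid at (48.00, 92.00).
ΣA = 21279.47 mm², ΣAx̄ = 1295014.52 mm³, ΣAȳ = 2026111.16 mm³.
x̄ = 1295014.52/21279.47 = 60.86 mm; ȳ = 2026111.16/21279.47 = 95.21 mm.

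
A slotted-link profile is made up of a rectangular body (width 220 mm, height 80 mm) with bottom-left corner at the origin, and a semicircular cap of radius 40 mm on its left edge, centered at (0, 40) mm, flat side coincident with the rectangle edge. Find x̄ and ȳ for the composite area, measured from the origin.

Part | A | x̄ᵢ | ȳᵢ | A·x̄ᵢ | A·ȳᵢ
rectangular body | 17600.00 | 110.00 | 40.00 | 1936000.00 | 704000.00
semicircular end | 2513.27 | -16.98 | 40.00 | -42666.67 | 100530.96
Σ | 20113.27 |  |  | 1893333.33 | 804530.96
x̄ = 1893333.33 / 20113.27 = 94.13 mm
ȳ = 804530.96 / 20113.27 = 40.00 mm

x̄ = 94.13 mm, ȳ = 40.00 mm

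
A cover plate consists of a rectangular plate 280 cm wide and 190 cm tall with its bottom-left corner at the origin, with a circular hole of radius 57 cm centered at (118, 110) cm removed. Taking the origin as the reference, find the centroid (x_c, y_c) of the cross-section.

plate: A = 280 × 190 = 53200.00, centroid at (140.00, 95.00).
hole: A = −π·57² = -10207.03, centroid at (118.00, 110.00).
ΣA = 42992.97 cm², ΣAx_c = 6243569.93 cm³, ΣAy_c = 3931226.20 cm³.
x_c = 6243569.93/42992.97 = 145.22 cm; y_c = 3931226.20/42992.97 = 91.44 cm.

x_c = 145.22 cm, y_c = 91.44 cm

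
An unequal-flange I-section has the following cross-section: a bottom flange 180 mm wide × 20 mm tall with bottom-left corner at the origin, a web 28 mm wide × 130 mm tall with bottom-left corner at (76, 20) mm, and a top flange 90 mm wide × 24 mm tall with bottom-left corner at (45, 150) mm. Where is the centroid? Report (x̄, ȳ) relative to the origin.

bottom flange: A = 180 × 20 = 3600.00, centroid at (90.00, 10.00).
web: A = 28 × 130 = 3640.00, centroid at (90.00, 85.00).
top flange: A = 90 × 24 = 2160.00, centroid at (90.00, 162.00).
ΣA = 9400.00 mm², ΣAx̄ = 846000.00 mm³, ΣAȳ = 695320.00 mm³.
x̄ = 846000.00/9400.00 = 90.00 mm; ȳ = 695320.00/9400.00 = 73.97 mm.

x̄ = 90.00 mm, ȳ = 73.97 mm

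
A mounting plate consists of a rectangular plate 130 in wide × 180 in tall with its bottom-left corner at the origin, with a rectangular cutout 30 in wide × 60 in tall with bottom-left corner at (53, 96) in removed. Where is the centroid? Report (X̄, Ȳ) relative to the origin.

X̄ = 64.75 in, Ȳ = 87.00 in

plate: A = 130 × 180 = 23400.00, centroid at (65.00, 90.00).
hole: A = −(30 × 60) = -1800.00, centroid at (68.00, 126.00).
ΣA = 21600.00 in², ΣAX̄ = 1398600.00 in³, ΣAȲ = 1879200.00 in³.
X̄ = 1398600.00/21600.00 = 64.75 in; Ȳ = 1879200.00/21600.00 = 87.00 in.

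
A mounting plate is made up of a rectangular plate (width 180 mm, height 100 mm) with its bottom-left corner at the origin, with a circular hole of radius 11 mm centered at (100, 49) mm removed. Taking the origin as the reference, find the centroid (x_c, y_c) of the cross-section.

Part | A | x̄ᵢ | ȳᵢ | A·x̄ᵢ | A·ȳᵢ
plate | 18000.00 | 90.00 | 50.00 | 1620000.00 | 900000.00
hole | -380.13 | 100.00 | 49.00 | -38013.27 | -18626.50
Σ | 17619.87 |  |  | 1581986.73 | 881373.50
x_c = 1581986.73 / 17619.87 = 89.78 mm
y_c = 881373.50 / 17619.87 = 50.02 mm

x_c = 89.78 mm, y_c = 50.02 mm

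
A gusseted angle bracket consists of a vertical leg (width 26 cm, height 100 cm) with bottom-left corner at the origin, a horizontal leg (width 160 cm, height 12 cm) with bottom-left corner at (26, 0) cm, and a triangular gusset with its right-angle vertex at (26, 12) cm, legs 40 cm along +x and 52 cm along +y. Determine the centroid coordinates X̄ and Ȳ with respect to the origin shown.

vertical leg: A = 26 × 100 = 2600.00, centroid at (13.00, 50.00).
horizontal leg: A = 160 × 12 = 1920.00, centroid at (106.00, 6.00).
gusset: A = ½·40·52 = 1040.00, centroid at (39.33, 29.33).
ΣA = 5560.00 cm², ΣAX̄ = 278226.67 cm³, ΣAȲ = 172026.67 cm³.
X̄ = 278226.67/5560.00 = 50.04 cm; Ȳ = 172026.67/5560.00 = 30.94 cm.

X̄ = 50.04 cm, Ȳ = 30.94 cm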